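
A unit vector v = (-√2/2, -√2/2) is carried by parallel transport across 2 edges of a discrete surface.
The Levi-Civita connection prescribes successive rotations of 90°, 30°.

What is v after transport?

Total rotation: 90° + 30° = 120°. Final vector: (0.9659, -0.2588)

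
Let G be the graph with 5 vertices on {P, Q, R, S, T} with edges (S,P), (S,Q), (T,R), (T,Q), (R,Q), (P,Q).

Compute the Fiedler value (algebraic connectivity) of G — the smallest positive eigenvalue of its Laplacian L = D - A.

Degrees: deg(P) = 2, deg(Q) = 4, deg(R) = 2, deg(S) = 2, deg(T) = 2.
L = D − A with rows/columns ordered (P, Q, R, S, T):
  [ 2, -1,  0, -1,  0]
  [-1,  4, -1, -1, -1]
  [ 0, -1,  2,  0, -1]
  [-1, -1,  0,  2,  0]
  [ 0, -1, -1,  0,  2]
Characteristic polynomial: det(λI − L) = λ(λ − 1)(λ − 3)²(λ − 5).
Roots: λ = 0; (λ − 1) = 0 ⇒ λ = 1; (λ − 3) = 0 ⇒ λ = 3 (multiplicity 2); (λ − 5) = 0 ⇒ λ = 5.
(Check: the roots sum (with multiplicity) to 12, matching trace L = Σdeg = 2·6 = 12.)
Laplacian eigenvalues: [0.0, 1.0, 3.0, 3.0, 5.0]. Algebraic connectivity (smallest non-zero eigenvalue) = 1.0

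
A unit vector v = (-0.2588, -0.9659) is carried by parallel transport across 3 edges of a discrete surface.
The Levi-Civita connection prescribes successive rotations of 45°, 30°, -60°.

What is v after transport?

Total rotation: 45° + 30° + (-60°) = 15°. Final vector: (0, -1)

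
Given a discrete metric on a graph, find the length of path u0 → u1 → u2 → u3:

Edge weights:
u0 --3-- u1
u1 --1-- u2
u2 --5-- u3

Arc length = 3 + 1 + 5 = 9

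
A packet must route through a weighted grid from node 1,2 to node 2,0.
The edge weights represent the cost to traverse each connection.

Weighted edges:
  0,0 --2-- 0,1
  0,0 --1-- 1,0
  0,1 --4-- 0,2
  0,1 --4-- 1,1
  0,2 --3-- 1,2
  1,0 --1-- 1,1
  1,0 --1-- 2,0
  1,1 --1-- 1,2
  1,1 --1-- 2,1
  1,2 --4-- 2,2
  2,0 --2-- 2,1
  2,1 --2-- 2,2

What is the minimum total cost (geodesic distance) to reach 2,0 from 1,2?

Shortest path: 1,2 → 1,1 → 1,0 → 2,0, total weight = 3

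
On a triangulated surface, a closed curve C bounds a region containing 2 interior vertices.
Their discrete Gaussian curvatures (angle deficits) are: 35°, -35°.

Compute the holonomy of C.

Holonomy = total enclosed curvature = 35° + (-35°) = 0°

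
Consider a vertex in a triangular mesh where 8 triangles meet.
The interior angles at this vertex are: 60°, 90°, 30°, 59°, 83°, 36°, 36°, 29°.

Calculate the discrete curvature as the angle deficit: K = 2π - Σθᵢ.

Sum of angles = 423°. K = 360° - 423° = -63° = -7π/20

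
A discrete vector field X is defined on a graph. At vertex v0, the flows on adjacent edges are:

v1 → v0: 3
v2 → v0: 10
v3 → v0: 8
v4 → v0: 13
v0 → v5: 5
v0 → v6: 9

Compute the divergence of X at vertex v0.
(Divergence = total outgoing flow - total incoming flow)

Divergence = sum of outgoing flows = (-3) + (-10) + (-8) + (-13) + 5 + 9 = -20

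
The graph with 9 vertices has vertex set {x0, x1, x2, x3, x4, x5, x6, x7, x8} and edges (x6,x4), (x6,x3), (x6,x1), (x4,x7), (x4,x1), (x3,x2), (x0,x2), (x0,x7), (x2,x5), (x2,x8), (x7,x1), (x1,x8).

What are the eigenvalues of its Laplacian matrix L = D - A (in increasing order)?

Degrees: deg(x0) = 2, deg(x1) = 4, deg(x2) = 4, deg(x3) = 2, deg(x4) = 3, deg(x5) = 1, deg(x6) = 3, deg(x7) = 3, deg(x8) = 2.
L = D − A with rows/columns ordered (x0, x1, x2, x3, x4, x5, x6, x7, x8):
  [ 2,  0, -1,  0,  0,  0,  0, -1,  0]
  [ 0,  4,  0,  0, -1,  0, -1, -1, -1]
  [-1,  0,  4, -1,  0, -1,  0,  0, -1]
  [ 0,  0, -1,  2,  0,  0, -1,  0,  0]
  [ 0, -1,  0,  0,  3,  0, -1, -1,  0]
  [ 0,  0, -1,  0,  0,  1,  0,  0,  0]
  [ 0, -1,  0, -1, -1,  0,  3,  0,  0]
  [-1, -1,  0,  0, -1,  0,  0,  3,  0]
  [ 0, -1, -1,  0,  0,  0,  0,  0,  2]
Characteristic polynomial: det(λI − L) = λ(λ² − 5λ + 3)(λ² − 5λ + 5)(λ² − 7λ + 9)².
Roots: λ = 0; (λ² − 5λ + 3) = 0 ⇒ λ = (5 ± √13)/2 ≈ 0.6972, 4.3028; (λ² − 5λ + 5) = 0 ⇒ λ = (5 ± √5)/2 ≈ 1.382, 3.618; (λ² − 7λ + 9) = 0 ⇒ λ = (7 ± √13)/2 ≈ 1.6972, 5.3028 (multiplicity 2).
(Check: the roots sum (with multiplicity) to 24, matching trace L = Σdeg = 2·12 = 24.)
Laplacian eigenvalues (increasing order): [0.0, 0.6972, 1.382, 1.6972, 1.6972, 3.618, 4.3028, 5.3028, 5.3028]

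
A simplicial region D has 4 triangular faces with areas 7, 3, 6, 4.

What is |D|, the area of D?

7 + 3 + 6 + 4 = 20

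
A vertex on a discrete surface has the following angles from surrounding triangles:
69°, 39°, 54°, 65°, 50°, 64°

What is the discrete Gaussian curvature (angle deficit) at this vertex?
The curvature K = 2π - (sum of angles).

Sum of angles = 341°. K = 360° - 341° = 19° = 19π/180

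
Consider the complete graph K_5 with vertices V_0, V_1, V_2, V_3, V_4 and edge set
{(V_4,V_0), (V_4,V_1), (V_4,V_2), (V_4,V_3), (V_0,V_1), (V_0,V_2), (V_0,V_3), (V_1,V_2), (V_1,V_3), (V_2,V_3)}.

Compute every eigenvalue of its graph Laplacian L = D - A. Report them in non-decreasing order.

For the complete graph K_n, L = nI − J (J = all-ones matrix). J has eigenvalues n (once, eigenvector 𝟙) and 0 (multiplicity n−1), so L has eigenvalues 0 (once) and n (multiplicity n−1). Here n = 5: eigenvalue 0 once and 5 with multiplicity 4.
Laplacian eigenvalues (increasing order): [0.0, 5.0, 5.0, 5.0, 5.0]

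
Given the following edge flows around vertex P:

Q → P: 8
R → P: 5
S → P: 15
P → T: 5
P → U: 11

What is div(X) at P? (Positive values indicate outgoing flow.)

Divergence = sum of outgoing flows = (-8) + (-5) + (-15) + 5 + 11 = -12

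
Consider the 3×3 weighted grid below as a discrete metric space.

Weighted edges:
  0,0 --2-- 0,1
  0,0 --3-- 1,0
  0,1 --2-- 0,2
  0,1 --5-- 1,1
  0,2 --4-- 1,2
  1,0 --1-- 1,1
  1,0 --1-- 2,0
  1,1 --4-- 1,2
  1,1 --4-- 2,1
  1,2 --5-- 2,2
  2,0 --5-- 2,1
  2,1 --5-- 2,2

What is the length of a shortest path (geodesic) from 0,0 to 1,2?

Shortest path: 0,0 → 0,1 → 0,2 → 1,2, total weight = 8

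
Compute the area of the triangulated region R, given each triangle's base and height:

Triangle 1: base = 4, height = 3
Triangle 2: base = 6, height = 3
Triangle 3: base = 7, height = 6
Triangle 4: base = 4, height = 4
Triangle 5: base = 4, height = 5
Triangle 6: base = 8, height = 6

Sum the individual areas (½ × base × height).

(1/2)×4×3 + (1/2)×6×3 + (1/2)×7×6 + (1/2)×4×4 + (1/2)×4×5 + (1/2)×8×6 = 78.0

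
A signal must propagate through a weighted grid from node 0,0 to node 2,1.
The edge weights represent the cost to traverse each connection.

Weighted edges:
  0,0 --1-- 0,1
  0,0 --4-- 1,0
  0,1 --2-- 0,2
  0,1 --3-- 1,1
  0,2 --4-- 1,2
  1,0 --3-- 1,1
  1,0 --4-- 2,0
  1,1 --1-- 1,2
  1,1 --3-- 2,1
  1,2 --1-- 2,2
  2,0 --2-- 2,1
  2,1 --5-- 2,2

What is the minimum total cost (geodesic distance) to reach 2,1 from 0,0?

Shortest path: 0,0 → 0,1 → 1,1 → 2,1, total weight = 7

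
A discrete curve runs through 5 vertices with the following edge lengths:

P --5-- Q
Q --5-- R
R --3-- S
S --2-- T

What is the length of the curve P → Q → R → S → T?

Arc length = 5 + 5 + 3 + 2 = 15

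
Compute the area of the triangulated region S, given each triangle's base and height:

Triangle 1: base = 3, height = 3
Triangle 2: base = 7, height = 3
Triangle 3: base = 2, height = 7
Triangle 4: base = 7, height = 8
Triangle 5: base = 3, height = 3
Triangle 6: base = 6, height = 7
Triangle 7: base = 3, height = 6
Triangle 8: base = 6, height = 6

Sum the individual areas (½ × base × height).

(1/2)×3×3 + (1/2)×7×3 + (1/2)×2×7 + (1/2)×7×8 + (1/2)×3×3 + (1/2)×6×7 + (1/2)×3×6 + (1/2)×6×6 = 102.5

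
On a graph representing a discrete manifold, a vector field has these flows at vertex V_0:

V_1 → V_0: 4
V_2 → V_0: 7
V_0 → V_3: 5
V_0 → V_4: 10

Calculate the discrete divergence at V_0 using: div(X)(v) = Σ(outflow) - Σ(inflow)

Divergence = sum of outgoing flows = (-4) + (-7) + 5 + 10 = 4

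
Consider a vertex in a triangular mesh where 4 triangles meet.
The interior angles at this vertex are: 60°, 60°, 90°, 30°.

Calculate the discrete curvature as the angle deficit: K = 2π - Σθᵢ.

Sum of angles = 240°. K = 360° - 240° = 120°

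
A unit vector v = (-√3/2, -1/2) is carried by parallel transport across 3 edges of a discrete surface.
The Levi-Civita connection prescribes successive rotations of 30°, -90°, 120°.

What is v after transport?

Total rotation: 30° + (-90°) + 120° = 60°. Final vector: (0, -1)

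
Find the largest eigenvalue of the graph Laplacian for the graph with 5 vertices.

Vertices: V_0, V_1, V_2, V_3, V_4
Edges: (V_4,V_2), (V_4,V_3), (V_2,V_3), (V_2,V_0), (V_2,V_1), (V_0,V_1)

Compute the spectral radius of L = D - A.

Degrees: deg(V_0) = 2, deg(V_1) = 2, deg(V_2) = 4, deg(V_3) = 2, deg(V_4) = 2.
L = D − A with rows/columns ordered (V_0, V_1, V_2, V_3, V_4):
  [ 2, -1, -1,  0,  0]
  [-1,  2, -1,  0,  0]
  [-1, -1,  4, -1, -1]
  [ 0,  0, -1,  2, -1]
  [ 0,  0, -1, -1,  2]
Characteristic polynomial: det(λI − L) = λ(λ − 1)(λ − 3)²(λ − 5).
Roots: λ = 0; (λ − 1) = 0 ⇒ λ = 1; (λ − 3) = 0 ⇒ λ = 3 (multiplicity 2); (λ − 5) = 0 ⇒ λ = 5.
(Check: the roots sum (with multiplicity) to 12, matching trace L = Σdeg = 2·6 = 12.)
Laplacian eigenvalues: [0.0, 1.0, 3.0, 3.0, 5.0]. Largest eigenvalue (spectral radius) = 5.0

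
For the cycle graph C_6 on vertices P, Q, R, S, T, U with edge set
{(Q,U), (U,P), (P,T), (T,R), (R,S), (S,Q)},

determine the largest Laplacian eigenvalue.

The cycle graph C_n has Laplacian eigenvalues λ_k = 2 − 2cos(2πk/n), k = 0, 1, …, n−1. Here n = 6:
k=0: 2 − 2cos(0) = 0.0; k=1: 2 − 2cos(π/3) = 1.0; k=2: 2 − 2cos(2π/3) = 3.0; k=3: 2 − 2cos(π) = 4.0; k=4: 2 − 2cos(4π/3) = 3.0; k=5: 2 − 2cos(5π/3) = 1.0.
Laplacian eigenvalues: [0.0, 1.0, 1.0, 3.0, 3.0, 4.0]. Largest eigenvalue (spectral radius) = 4.0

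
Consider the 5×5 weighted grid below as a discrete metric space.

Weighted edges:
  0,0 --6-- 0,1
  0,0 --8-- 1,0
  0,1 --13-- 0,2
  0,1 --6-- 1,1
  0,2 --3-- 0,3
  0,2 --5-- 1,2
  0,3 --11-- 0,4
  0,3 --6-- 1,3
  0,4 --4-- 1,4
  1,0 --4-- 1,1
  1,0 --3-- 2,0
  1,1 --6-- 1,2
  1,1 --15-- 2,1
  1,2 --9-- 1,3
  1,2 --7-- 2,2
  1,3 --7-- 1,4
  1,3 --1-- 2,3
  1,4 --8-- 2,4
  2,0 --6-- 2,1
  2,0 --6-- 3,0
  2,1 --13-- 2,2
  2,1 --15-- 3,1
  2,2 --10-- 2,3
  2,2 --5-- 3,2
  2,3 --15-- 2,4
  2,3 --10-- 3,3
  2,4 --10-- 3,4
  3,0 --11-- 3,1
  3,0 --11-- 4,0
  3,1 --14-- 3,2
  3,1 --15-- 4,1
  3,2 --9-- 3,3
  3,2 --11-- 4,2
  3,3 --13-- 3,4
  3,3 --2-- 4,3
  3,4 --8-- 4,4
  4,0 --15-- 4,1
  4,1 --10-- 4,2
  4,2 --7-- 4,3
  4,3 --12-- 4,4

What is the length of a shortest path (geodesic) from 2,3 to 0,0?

Shortest path: 2,3 → 1,3 → 1,2 → 1,1 → 1,0 → 0,0, total weight = 28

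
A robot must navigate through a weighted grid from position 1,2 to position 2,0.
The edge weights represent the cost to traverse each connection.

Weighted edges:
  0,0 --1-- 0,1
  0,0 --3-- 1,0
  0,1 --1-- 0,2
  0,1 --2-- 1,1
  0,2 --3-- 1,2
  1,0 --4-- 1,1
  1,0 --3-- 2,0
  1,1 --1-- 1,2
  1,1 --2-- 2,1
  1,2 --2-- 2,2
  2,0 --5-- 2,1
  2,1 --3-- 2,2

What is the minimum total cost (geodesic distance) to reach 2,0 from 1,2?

Shortest path: 1,2 → 1,1 → 2,1 → 2,0, total weight = 8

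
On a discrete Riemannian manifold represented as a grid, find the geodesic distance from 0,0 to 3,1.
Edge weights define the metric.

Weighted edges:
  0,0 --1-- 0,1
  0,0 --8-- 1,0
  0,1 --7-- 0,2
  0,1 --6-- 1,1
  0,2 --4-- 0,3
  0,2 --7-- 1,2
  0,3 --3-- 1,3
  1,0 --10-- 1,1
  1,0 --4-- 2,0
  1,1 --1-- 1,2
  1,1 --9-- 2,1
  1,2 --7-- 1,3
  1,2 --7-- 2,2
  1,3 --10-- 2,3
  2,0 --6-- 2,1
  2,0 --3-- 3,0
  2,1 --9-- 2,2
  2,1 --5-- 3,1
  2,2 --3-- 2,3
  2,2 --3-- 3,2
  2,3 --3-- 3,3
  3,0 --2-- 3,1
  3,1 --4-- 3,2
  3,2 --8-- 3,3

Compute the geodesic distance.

Shortest path: 0,0 → 1,0 → 2,0 → 3,0 → 3,1, total weight = 17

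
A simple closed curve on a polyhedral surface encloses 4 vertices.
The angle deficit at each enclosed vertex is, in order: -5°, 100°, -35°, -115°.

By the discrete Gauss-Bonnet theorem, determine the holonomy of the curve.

Holonomy = total enclosed curvature = (-5°) + 100° + (-35°) + (-115°) = -55°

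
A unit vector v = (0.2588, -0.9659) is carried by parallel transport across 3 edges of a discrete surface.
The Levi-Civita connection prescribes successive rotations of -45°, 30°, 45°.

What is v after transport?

Total rotation: (-45°) + 30° + 45° = 30°. Final vector: (0.7071, -0.7071)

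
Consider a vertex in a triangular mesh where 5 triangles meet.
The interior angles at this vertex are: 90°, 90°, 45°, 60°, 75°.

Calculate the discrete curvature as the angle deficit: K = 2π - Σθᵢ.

Sum of angles = 360°. K = 360° - 360° = 0°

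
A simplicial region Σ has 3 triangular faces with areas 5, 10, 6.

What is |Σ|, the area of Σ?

5 + 10 + 6 = 21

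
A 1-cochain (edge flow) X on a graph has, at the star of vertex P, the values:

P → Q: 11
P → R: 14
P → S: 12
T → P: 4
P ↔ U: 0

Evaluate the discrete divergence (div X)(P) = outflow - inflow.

Divergence = sum of outgoing flows = 11 + 14 + 12 + (-4) + 0 = 33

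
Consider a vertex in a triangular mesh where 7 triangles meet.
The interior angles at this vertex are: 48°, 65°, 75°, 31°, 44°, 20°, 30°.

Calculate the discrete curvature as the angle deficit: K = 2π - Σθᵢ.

Sum of angles = 313°. K = 360° - 313° = 47° = 47π/180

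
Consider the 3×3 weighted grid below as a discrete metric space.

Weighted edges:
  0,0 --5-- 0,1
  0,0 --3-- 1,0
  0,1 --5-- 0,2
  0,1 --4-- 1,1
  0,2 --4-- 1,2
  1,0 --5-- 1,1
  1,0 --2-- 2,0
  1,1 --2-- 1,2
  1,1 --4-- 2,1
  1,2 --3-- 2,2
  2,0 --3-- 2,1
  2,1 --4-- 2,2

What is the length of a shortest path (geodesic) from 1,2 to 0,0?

Shortest path: 1,2 → 1,1 → 1,0 → 0,0, total weight = 10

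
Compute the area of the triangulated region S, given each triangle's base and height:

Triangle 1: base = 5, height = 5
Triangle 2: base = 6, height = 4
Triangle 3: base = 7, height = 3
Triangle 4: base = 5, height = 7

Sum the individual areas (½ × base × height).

(1/2)×5×5 + (1/2)×6×4 + (1/2)×7×3 + (1/2)×5×7 = 52.5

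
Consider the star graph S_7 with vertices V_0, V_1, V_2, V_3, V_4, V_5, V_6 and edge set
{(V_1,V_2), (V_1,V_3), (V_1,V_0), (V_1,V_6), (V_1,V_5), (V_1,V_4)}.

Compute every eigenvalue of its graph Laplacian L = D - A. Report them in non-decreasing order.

The star S_7 is the complete bipartite graph K_{1,6} (one hub of degree 6, 6 leaves of degree 1). The Laplacian spectrum of K_{p,q} is 0, p (multiplicity q−1), q (multiplicity p−1), p+q. With p = 1, q = 6: 0 once, 1 with multiplicity 5, and 7 once. (Check: trace L = sum of degrees = 12 = 5·1 + 7.)
Laplacian eigenvalues (increasing order): [0.0, 1.0, 1.0, 1.0, 1.0, 1.0, 7.0]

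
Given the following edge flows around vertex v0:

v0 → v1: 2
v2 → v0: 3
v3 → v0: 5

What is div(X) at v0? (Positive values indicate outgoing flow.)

Divergence = sum of outgoing flows = 2 + (-3) + (-5) = -6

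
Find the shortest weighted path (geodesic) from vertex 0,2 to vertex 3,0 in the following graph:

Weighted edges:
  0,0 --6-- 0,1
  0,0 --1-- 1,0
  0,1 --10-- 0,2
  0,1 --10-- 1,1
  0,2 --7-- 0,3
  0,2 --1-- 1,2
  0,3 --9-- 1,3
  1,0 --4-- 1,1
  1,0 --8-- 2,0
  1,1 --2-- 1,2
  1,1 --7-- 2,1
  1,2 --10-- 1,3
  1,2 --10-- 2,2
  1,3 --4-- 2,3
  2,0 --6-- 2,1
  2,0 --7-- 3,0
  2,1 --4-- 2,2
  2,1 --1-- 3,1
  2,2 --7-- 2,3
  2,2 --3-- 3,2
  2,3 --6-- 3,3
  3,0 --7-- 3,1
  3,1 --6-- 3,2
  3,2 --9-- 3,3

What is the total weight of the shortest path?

Shortest path: 0,2 → 1,2 → 1,1 → 2,1 → 3,1 → 3,0, total weight = 18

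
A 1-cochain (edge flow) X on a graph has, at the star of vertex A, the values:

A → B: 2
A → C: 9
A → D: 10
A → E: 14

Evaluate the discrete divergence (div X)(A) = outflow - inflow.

Divergence = sum of outgoing flows = 2 + 9 + 10 + 14 = 35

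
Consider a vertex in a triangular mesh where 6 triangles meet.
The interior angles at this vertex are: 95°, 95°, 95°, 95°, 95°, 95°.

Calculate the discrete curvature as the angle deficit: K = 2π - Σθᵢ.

Sum of angles = 570°. K = 360° - 570° = -210° = -7π/6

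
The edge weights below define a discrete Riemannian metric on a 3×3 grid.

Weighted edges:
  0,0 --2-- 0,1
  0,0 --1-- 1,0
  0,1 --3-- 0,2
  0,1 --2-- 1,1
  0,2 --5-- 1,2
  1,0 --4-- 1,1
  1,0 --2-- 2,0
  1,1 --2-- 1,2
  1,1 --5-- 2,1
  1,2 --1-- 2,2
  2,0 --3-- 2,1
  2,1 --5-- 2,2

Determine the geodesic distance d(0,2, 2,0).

Shortest path: 0,2 → 0,1 → 0,0 → 1,0 → 2,0, total weight = 8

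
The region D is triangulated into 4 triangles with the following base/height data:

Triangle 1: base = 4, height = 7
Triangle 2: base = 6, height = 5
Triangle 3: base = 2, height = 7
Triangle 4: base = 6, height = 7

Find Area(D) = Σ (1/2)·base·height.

(1/2)×4×7 + (1/2)×6×5 + (1/2)×2×7 + (1/2)×6×7 = 57.0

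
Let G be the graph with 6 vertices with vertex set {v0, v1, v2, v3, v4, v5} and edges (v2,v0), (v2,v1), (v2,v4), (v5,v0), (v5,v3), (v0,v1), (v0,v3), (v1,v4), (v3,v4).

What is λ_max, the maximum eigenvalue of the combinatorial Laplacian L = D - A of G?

Degrees: deg(v0) = 4, deg(v1) = 3, deg(v2) = 3, deg(v3) = 3, deg(v4) = 3, deg(v5) = 2.
L = D − A with rows/columns ordered (v0, v1, v2, v3, v4, v5):
  [ 4, -1, -1, -1,  0, -1]
  [-1,  3, -1,  0, -1,  0]
  [-1, -1,  3,  0, -1,  0]
  [-1,  0,  0,  3, -1, -1]
  [ 0, -1, -1, -1,  3,  0]
  [-1,  0,  0, -1,  0,  2]
Characteristic polynomial: det(λI − L) = λ(λ² − 7λ + 8)(λ − 3)(λ − 4)².
Roots: λ = 0; (λ² − 7λ + 8) = 0 ⇒ λ = (7 ± √17)/2 ≈ 1.4384, 5.5616; (λ − 3) = 0 ⇒ λ = 3; (λ − 4) = 0 ⇒ λ = 4 (multiplicity 2).
(Check: the roots sum (with multiplicity) to 18, matching trace L = Σdeg = 2·9 = 18.)
Laplacian eigenvalues: [0.0, 1.4384, 3.0, 4.0, 4.0, 5.5616]. Largest eigenvalue (spectral radius) = 5.5616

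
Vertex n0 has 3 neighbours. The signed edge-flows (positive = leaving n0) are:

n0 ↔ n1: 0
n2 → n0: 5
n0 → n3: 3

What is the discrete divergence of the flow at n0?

Divergence = sum of outgoing flows = 0 + (-5) + 3 = -2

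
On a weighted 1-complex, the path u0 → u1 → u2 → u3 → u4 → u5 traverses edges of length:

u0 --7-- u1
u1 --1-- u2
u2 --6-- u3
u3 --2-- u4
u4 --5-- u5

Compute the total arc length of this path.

Arc length = 7 + 1 + 6 + 2 + 5 = 21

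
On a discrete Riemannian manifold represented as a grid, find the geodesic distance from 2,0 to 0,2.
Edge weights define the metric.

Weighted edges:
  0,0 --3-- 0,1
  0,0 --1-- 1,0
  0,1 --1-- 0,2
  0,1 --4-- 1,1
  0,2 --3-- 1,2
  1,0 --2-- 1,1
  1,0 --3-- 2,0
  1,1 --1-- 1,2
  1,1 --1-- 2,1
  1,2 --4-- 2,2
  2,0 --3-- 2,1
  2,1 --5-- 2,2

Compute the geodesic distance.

Shortest path: 2,0 → 2,1 → 1,1 → 1,2 → 0,2, total weight = 8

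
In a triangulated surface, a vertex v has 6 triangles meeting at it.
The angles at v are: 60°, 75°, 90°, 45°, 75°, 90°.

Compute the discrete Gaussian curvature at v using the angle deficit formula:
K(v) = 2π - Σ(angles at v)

Sum of angles = 435°. K = 360° - 435° = -75°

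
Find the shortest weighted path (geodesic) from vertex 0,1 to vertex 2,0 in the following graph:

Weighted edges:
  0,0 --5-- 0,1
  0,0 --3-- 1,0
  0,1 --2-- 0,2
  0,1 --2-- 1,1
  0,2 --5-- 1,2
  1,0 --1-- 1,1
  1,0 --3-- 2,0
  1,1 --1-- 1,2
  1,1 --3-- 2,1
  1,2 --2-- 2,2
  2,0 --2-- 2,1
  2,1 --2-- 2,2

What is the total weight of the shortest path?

Shortest path: 0,1 → 1,1 → 1,0 → 2,0, total weight = 6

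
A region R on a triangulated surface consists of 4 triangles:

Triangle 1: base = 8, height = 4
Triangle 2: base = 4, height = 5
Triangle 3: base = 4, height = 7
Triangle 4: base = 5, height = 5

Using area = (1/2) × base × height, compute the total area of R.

(1/2)×8×4 + (1/2)×4×5 + (1/2)×4×7 + (1/2)×5×5 = 52.5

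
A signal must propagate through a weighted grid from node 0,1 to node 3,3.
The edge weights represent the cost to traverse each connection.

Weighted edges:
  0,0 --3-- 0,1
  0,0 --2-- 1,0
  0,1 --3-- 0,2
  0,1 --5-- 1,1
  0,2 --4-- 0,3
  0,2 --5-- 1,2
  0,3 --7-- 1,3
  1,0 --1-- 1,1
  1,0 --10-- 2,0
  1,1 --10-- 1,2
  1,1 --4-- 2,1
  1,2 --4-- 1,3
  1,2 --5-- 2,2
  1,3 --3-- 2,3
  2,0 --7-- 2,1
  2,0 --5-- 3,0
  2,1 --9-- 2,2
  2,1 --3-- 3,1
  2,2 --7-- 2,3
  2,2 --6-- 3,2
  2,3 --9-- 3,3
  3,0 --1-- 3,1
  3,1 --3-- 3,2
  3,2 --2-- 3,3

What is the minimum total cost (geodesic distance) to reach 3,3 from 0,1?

Shortest path: 0,1 → 1,1 → 2,1 → 3,1 → 3,2 → 3,3, total weight = 17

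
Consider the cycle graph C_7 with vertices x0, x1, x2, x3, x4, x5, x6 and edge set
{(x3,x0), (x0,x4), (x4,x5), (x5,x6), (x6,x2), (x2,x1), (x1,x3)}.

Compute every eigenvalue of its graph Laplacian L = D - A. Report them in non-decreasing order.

The cycle graph C_n has Laplacian eigenvalues λ_k = 2 − 2cos(2πk/n), k = 0, 1, …, n−1. Here n = 7:
k=0: 2 − 2cos(0) = 0.0; k=1: 2 − 2cos(2π/7) = 0.753; k=2: 2 − 2cos(4π/7) = 2.445; k=3: 2 − 2cos(6π/7) = 3.8019; k=4: 2 − 2cos(8π/7) = 3.8019; k=5: 2 − 2cos(10π/7) = 2.445; k=6: 2 − 2cos(12π/7) = 0.753.
Laplacian eigenvalues (increasing order): [0.0, 0.753, 0.753, 2.445, 2.445, 3.8019, 3.8019]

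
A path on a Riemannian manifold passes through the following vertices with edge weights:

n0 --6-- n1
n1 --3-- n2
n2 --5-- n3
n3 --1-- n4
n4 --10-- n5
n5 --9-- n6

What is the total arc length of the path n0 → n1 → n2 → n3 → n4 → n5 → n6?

Arc length = 6 + 3 + 5 + 1 + 10 + 9 = 34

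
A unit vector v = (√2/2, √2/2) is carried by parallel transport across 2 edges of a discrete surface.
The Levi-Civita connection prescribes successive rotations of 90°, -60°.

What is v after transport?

Total rotation: 90° + (-60°) = 30°. Final vector: (0.2588, 0.9659)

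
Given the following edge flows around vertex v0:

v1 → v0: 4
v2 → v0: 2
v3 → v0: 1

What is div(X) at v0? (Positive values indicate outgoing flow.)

Divergence = sum of outgoing flows = (-4) + (-2) + (-1) = -7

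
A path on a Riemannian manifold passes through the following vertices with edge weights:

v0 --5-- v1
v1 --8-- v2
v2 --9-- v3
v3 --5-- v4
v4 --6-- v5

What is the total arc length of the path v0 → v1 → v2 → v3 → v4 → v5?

Arc length = 5 + 8 + 9 + 5 + 6 = 33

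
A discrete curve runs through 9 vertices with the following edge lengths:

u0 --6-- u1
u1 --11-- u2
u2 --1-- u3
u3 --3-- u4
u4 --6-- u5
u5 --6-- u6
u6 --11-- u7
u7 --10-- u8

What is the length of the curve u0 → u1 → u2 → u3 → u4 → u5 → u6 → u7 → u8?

Arc length = 6 + 11 + 1 + 3 + 6 + 6 + 11 + 10 = 54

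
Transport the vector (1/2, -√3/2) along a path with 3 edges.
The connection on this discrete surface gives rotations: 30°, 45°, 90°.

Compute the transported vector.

Total rotation: 30° + 45° + 90° = 165°. Final vector: (-0.2588, 0.9659)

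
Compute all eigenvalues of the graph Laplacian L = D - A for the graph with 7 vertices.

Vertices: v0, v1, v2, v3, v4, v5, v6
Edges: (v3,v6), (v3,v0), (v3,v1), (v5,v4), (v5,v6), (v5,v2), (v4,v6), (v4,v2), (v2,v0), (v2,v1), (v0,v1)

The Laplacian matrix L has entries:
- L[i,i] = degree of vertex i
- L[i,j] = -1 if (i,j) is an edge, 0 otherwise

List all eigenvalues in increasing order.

Degrees: deg(v0) = 3, deg(v1) = 3, deg(v2) = 4, deg(v3) = 3, deg(v4) = 3, deg(v5) = 3, deg(v6) = 3.
L = D − A with rows/columns ordered (v0, v1, v2, v3, v4, v5, v6):
  [ 3, -1, -1, -1,  0,  0,  0]
  [-1,  3, -1, -1,  0,  0,  0]
  [-1, -1,  4,  0, -1, -1,  0]
  [-1, -1,  0,  3,  0,  0, -1]
  [ 0,  0, -1,  0,  3, -1, -1]
  [ 0,  0, -1,  0, -1,  3, -1]
  [ 0,  0,  0, -1, -1, -1,  3]
Characteristic polynomial: det(λI − L) = λ(λ² − 6λ + 6)(λ² − 8λ + 14)(λ − 4)².
Roots: λ = 0; (λ² − 6λ + 6) = 0 ⇒ λ = 3 ± √3 ≈ 1.2679, 4.7321; (λ² − 8λ + 14) = 0 ⇒ λ = 4 ± √2 ≈ 2.5858, 5.4142; (λ − 4) = 0 ⇒ λ = 4 (multiplicity 2).
(Check: the roots sum (with multiplicity) to 22, matching trace L = Σdeg = 2·11 = 22.)
Laplacian eigenvalues (increasing order): [0.0, 1.2679, 2.5858, 4.0, 4.0, 4.7321, 5.4142]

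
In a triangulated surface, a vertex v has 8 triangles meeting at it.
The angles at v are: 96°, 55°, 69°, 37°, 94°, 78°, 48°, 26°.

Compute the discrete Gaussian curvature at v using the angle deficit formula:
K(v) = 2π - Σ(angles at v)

Sum of angles = 503°. K = 360° - 503° = -143° = -143π/180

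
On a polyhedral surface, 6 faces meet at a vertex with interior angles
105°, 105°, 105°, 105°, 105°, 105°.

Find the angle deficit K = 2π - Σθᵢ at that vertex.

Sum of angles = 630°. K = 360° - 630° = -270°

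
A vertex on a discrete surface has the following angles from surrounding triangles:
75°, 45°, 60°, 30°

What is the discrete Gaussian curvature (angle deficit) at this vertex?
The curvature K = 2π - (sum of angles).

Sum of angles = 210°. K = 360° - 210° = 150°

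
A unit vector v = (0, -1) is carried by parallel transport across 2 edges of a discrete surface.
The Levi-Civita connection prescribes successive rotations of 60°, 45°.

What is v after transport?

Total rotation: 60° + 45° = 105°. Final vector: (0.9659, 0.2588)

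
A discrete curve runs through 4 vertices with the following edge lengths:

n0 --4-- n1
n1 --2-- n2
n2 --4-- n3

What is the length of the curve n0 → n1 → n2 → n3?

Arc length = 4 + 2 + 4 = 10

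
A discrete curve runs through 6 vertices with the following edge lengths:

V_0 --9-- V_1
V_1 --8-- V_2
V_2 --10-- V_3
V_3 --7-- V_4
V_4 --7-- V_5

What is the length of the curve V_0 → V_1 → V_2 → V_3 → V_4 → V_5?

Arc length = 9 + 8 + 10 + 7 + 7 = 41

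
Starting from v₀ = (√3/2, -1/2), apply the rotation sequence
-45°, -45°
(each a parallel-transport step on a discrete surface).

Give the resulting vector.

Total rotation: (-45°) + (-45°) = -90°. Final vector: (-0.5000, -0.8660)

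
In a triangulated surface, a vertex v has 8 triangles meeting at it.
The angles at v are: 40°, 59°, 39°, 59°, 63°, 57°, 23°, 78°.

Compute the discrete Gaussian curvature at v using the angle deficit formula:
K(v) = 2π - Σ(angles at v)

Sum of angles = 418°. K = 360° - 418° = -58° = -29π/90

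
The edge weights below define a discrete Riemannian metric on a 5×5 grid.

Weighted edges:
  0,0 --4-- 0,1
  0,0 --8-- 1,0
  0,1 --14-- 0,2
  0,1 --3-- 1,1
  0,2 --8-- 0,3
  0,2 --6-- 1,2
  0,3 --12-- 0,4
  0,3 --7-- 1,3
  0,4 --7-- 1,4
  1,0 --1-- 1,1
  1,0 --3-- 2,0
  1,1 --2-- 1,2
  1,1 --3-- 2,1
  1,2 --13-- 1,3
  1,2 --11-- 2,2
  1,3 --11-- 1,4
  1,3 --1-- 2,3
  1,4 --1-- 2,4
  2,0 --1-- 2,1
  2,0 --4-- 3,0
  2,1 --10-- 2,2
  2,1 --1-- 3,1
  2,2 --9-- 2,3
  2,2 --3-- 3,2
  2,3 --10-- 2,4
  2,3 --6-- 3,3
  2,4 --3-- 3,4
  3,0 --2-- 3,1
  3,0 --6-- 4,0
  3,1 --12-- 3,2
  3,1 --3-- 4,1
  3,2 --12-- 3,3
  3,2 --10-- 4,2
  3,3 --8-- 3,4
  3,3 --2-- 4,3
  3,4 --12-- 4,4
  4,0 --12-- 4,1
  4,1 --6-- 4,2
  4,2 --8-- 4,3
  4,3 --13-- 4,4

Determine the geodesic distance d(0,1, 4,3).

Shortest path: 0,1 → 1,1 → 2,1 → 3,1 → 4,1 → 4,2 → 4,3, total weight = 24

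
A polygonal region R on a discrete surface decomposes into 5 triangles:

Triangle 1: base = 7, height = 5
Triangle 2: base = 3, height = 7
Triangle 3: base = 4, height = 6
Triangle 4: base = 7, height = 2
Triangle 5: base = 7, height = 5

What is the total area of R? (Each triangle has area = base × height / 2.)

(1/2)×7×5 + (1/2)×3×7 + (1/2)×4×6 + (1/2)×7×2 + (1/2)×7×5 = 64.5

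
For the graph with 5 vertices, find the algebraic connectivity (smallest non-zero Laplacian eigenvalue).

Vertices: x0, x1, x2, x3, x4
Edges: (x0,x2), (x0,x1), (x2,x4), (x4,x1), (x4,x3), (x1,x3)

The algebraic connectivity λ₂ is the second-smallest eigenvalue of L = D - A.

Degrees: deg(x0) = 2, deg(x1) = 3, deg(x2) = 2, deg(x3) = 2, deg(x4) = 3.
L = D − A with rows/columns ordered (x0, x1, x2, x3, x4):
  [ 2, -1, -1,  0,  0]
  [-1,  3,  0, -1, -1]
  [-1,  0,  2,  0, -1]
  [ 0, -1,  0,  2, -1]
  [ 0, -1, -1, -1,  3]
Characteristic polynomial: det(λI − L) = λ(λ² − 5λ + 5)(λ² − 7λ + 11).
Roots: λ = 0; (λ² − 5λ + 5) = 0 ⇒ λ = (5 ± √5)/2 ≈ 1.382, 3.618; (λ² − 7λ + 11) = 0 ⇒ λ = (7 ± √5)/2 ≈ 2.382, 4.618.
(Check: the roots sum (with multiplicity) to 12, matching trace L = Σdeg = 2·6 = 12.)
Laplacian eigenvalues: [0.0, 1.382, 2.382, 3.618, 4.618]. Algebraic connectivity (smallest non-zero eigenvalue) = 1.382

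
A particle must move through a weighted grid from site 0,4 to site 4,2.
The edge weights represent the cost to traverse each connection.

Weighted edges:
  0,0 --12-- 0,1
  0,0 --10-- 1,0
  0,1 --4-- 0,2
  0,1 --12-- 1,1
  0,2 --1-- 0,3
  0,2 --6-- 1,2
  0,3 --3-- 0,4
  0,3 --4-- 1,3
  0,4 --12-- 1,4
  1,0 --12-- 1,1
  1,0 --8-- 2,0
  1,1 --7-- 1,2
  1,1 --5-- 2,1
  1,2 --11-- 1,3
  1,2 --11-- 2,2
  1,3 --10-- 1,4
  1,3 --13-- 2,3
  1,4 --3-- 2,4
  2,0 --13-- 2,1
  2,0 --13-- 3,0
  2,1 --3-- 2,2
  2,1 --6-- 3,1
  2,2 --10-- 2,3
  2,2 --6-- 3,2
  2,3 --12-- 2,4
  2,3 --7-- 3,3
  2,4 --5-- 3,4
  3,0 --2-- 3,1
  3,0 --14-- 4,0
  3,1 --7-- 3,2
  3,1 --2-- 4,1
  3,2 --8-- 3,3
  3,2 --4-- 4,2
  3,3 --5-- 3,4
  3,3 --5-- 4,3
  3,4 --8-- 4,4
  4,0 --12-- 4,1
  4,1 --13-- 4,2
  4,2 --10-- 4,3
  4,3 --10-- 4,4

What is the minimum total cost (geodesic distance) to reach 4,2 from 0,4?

Shortest path: 0,4 → 0,3 → 0,2 → 1,2 → 2,2 → 3,2 → 4,2, total weight = 31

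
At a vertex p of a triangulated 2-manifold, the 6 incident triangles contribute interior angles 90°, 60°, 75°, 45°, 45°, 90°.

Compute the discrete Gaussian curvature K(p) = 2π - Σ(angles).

Sum of angles = 405°. K = 360° - 405° = -45° = -π/4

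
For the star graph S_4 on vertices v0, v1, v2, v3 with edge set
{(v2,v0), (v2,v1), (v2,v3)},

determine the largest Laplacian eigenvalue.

The star S_4 is the complete bipartite graph K_{1,3} (one hub of degree 3, 3 leaves of degree 1). The Laplacian spectrum of K_{p,q} is 0, p (multiplicity q−1), q (multiplicity p−1), p+q. With p = 1, q = 3: 0 once, 1 with multiplicity 2, and 4 once. (Check: trace L = sum of degrees = 6 = 2·1 + 4.)
Laplacian eigenvalues: [0.0, 1.0, 1.0, 4.0]. Largest eigenvalue (spectral radius) = 4.0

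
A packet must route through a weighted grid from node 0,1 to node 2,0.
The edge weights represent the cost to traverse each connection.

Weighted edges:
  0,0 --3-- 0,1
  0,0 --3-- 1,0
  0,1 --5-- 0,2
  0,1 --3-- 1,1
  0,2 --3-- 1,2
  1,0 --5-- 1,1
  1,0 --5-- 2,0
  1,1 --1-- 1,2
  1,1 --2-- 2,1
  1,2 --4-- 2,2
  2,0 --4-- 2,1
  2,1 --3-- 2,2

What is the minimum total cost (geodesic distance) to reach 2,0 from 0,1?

Shortest path: 0,1 → 1,1 → 2,1 → 2,0, total weight = 9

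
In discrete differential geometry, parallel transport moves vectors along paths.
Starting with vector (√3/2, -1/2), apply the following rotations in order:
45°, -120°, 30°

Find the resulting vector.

Total rotation: 45° + (-120°) + 30° = -45°. Final vector: (0.2588, -0.9659)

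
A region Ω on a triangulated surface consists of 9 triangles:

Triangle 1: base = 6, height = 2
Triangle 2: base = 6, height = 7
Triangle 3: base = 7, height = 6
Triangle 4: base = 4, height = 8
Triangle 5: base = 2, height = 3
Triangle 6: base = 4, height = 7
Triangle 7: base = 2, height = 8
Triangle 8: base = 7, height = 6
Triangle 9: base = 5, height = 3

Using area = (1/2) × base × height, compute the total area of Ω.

(1/2)×6×2 + (1/2)×6×7 + (1/2)×7×6 + (1/2)×4×8 + (1/2)×2×3 + (1/2)×4×7 + (1/2)×2×8 + (1/2)×7×6 + (1/2)×5×3 = 117.5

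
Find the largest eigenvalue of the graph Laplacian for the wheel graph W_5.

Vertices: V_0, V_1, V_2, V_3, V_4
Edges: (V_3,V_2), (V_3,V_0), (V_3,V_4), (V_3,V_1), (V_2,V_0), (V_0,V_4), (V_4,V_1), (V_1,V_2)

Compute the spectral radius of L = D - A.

The wheel W_5 is the join K_1 ∨ C_4 (a hub joined to every vertex of a cycle of length 4). For a join G ∨ H (G on p vertices, H on q vertices) the Laplacian spectrum is 0, p+q, the eigenvalues of L(G) other than one 0 each shifted by +q, and the eigenvalues of L(H) other than one 0 each shifted by +p. With G = K_1 (p = 1, nothing left after dropping its 0) and H = C_4 (q = 4, eigenvalues 2 − 2cos(2πk/4), k = 0, …, 3; drop k = 0), the spectrum of W_5 is 0, 5, and 1 + (2 − 2cos(2πk/4)) = 3 − 2cos(2πk/4) for k = 1, …, 3:
k=1: 3 − 2cos(π/2) = 3.0; k=2: 3 − 2cos(π) = 5.0; k=3: 3 − 2cos(3π/2) = 3.0.
Laplacian eigenvalues: [0.0, 3.0, 3.0, 5.0, 5.0]. Largest eigenvalue (spectral radius) = 5.0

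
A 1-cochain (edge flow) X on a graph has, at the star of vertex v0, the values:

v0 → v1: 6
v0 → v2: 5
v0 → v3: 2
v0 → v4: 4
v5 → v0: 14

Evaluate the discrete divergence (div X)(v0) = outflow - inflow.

Divergence = sum of outgoing flows = 6 + 5 + 2 + 4 + (-14) = 3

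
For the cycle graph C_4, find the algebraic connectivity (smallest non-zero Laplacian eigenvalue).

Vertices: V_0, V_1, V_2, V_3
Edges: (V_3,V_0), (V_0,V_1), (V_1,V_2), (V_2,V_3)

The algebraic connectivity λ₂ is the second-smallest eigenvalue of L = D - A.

The cycle graph C_n has Laplacian eigenvalues λ_k = 2 − 2cos(2πk/n), k = 0, 1, …, n−1. Here n = 4:
k=0: 2 − 2cos(0) = 0.0; k=1: 2 − 2cos(π/2) = 2.0; k=2: 2 − 2cos(π) = 4.0; k=3: 2 − 2cos(3π/2) = 2.0.
Laplacian eigenvalues: [0.0, 2.0, 2.0, 4.0]. Algebraic connectivity (smallest non-zero eigenvalue) = 2.0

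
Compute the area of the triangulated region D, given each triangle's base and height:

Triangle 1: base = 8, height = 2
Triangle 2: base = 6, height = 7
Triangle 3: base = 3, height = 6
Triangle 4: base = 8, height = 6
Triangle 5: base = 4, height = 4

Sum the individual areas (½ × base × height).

(1/2)×8×2 + (1/2)×6×7 + (1/2)×3×6 + (1/2)×8×6 + (1/2)×4×4 = 70.0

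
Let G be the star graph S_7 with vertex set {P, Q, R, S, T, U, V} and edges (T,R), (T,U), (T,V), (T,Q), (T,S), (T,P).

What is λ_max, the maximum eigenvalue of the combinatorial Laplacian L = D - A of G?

The star S_7 is the complete bipartite graph K_{1,6} (one hub of degree 6, 6 leaves of degree 1). The Laplacian spectrum of K_{p,q} is 0, p (multiplicity q−1), q (multiplicity p−1), p+q. With p = 1, q = 6: 0 once, 1 with multiplicity 5, and 7 once. (Check: trace L = sum of degrees = 12 = 5·1 + 7.)
Laplacian eigenvalues: [0.0, 1.0, 1.0, 1.0, 1.0, 1.0, 7.0]. Largest eigenvalue (spectral radius) = 7.0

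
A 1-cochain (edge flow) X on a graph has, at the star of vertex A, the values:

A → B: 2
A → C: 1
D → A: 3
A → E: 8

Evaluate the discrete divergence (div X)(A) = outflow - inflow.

Divergence = sum of outgoing flows = 2 + 1 + (-3) + 8 = 8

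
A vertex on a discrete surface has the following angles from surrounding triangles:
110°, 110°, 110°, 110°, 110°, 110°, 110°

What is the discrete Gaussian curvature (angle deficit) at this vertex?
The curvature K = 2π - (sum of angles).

Sum of angles = 770°. K = 360° - 770° = -410°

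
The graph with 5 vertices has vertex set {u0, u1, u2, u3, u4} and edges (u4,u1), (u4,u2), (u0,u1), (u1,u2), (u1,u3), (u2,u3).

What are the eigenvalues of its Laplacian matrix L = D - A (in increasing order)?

Degrees: deg(u0) = 1, deg(u1) = 4, deg(u2) = 3, deg(u3) = 2, deg(u4) = 2.
L = D − A with rows/columns ordered (u0, u1, u2, u3, u4):
  [ 1, -1,  0,  0,  0]
  [-1,  4, -1, -1, -1]
  [ 0, -1,  3, -1, -1]
  [ 0, -1, -1,  2,  0]
  [ 0, -1, -1,  0,  2]
Characteristic polynomial: det(λI − L) = λ(λ − 1)(λ − 2)(λ − 4)(λ − 5).
Roots: λ = 0; (λ − 1) = 0 ⇒ λ = 1; (λ − 2) = 0 ⇒ λ = 2; (λ − 4) = 0 ⇒ λ = 4; (λ − 5) = 0 ⇒ λ = 5.
(Check: the roots sum (with multiplicity) to 12, matching trace L = Σdeg = 2·6 = 12.)
Laplacian eigenvalues (increasing order): [0.0, 1.0, 2.0, 4.0, 5.0]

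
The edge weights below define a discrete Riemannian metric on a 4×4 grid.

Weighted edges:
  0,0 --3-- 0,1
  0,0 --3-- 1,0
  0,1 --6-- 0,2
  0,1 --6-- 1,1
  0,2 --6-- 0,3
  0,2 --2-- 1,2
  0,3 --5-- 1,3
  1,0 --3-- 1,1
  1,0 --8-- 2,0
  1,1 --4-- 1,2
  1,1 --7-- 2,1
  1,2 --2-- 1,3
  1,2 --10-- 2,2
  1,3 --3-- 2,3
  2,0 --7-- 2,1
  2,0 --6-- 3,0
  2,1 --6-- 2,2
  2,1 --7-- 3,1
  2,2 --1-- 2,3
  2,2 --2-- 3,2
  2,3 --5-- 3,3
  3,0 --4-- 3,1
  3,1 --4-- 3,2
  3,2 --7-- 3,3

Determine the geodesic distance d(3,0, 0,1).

Shortest path: 3,0 → 2,0 → 1,0 → 0,0 → 0,1, total weight = 20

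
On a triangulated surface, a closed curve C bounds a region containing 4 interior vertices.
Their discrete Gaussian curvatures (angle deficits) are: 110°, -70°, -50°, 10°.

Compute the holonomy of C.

Holonomy = total enclosed curvature = 110° + (-70°) + (-50°) + 10° = 0°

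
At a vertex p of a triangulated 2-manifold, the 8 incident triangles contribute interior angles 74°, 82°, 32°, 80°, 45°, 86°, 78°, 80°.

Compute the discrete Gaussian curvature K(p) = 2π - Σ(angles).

Sum of angles = 557°. K = 360° - 557° = -197° = -197π/180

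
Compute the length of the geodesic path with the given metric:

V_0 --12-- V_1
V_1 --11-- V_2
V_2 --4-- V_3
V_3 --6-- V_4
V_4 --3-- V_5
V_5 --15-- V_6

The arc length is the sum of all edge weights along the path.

Arc length = 12 + 11 + 4 + 6 + 3 + 15 = 51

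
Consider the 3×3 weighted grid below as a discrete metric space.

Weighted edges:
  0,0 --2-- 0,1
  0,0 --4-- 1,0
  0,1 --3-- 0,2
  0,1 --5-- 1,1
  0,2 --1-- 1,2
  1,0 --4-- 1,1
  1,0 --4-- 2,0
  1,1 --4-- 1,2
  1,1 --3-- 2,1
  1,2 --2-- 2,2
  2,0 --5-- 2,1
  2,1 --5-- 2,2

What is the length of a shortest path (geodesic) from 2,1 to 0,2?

Shortest path: 2,1 → 1,1 → 1,2 → 0,2, total weight = 8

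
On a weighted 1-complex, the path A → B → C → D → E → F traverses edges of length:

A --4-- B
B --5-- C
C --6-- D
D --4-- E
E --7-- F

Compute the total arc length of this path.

Arc length = 4 + 5 + 6 + 4 + 7 = 26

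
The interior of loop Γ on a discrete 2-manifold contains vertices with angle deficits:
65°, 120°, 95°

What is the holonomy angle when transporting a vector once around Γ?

Holonomy = total enclosed curvature = 65° + 120° + 95° = 280°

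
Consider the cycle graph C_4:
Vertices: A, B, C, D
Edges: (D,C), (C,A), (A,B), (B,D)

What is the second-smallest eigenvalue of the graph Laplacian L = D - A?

The cycle graph C_n has Laplacian eigenvalues λ_k = 2 − 2cos(2πk/n), k = 0, 1, …, n−1. Here n = 4:
k=0: 2 − 2cos(0) = 0.0; k=1: 2 − 2cos(π/2) = 2.0; k=2: 2 − 2cos(π) = 4.0; k=3: 2 − 2cos(3π/2) = 2.0.
Laplacian eigenvalues: [0.0, 2.0, 2.0, 4.0]. Algebraic connectivity (smallest non-zero eigenvalue) = 2.0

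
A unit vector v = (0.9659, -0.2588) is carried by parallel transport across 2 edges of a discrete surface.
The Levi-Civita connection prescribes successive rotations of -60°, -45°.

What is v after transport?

Total rotation: (-60°) + (-45°) = -105°. Final vector: (-0.5000, -0.8660)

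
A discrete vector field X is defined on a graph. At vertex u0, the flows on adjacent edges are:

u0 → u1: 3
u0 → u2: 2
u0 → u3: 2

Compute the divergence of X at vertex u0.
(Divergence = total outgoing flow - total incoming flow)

Divergence = sum of outgoing flows = 3 + 2 + 2 = 7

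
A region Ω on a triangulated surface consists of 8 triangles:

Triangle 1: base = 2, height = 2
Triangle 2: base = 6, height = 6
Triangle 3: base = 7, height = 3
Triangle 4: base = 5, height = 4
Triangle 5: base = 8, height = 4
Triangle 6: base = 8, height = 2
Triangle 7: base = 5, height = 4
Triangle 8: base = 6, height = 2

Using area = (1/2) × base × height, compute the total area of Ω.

(1/2)×2×2 + (1/2)×6×6 + (1/2)×7×3 + (1/2)×5×4 + (1/2)×8×4 + (1/2)×8×2 + (1/2)×5×4 + (1/2)×6×2 = 80.5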